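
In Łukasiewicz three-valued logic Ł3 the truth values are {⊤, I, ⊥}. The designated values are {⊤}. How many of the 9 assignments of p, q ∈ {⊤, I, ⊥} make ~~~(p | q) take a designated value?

Designated under: (p=⊥, q=⊥).

1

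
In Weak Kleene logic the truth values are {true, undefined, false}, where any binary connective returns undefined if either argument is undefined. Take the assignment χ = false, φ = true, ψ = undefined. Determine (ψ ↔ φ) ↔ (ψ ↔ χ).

undefined

ψ ↔ φ = undefined ↔ true = undefined
ψ ↔ χ = undefined ↔ false = undefined
(ψ ↔ φ) ↔ (ψ ↔ χ) = undefined ↔ undefined = undefined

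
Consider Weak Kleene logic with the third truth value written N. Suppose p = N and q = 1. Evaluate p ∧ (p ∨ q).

N

p ∨ q = N ∨ 1 = N
p ∧ (p ∨ q) = N ∧ N = N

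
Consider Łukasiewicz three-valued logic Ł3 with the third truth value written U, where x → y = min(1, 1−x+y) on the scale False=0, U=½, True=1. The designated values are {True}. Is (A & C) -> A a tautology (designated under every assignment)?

Every assignment of A, C over {True, U, False} gives a value in {True}.
In particular, with A=U, C=U: (A & C) -> A = True.

Yes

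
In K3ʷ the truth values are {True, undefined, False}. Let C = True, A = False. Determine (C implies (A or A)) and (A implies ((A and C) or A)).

False

A or A = False or False = False
C implies (A or A) = True implies False = False
A and C = False and True = False
(A and C) or A = False or False = False
A implies ((A and C) or A) = False implies False = True
(C implies (A or A)) and (A implies ((A and C) or A)) = False and True = False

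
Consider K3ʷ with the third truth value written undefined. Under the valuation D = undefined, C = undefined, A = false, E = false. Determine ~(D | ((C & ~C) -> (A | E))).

~C = ~undefined = undefined
C & ~C = undefined & undefined = undefined
A | E = false | false = false
(C & ~C) -> (A | E) = undefined -> false = undefined
D | ((C & ~C) -> (A | E)) = undefined | undefined = undefined
~(D | ((C & ~C) -> (A | E))) = ~undefined = undefined

undefined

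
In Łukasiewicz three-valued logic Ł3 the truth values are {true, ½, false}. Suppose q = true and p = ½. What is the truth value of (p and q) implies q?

true

p and q = ½ and true = ½
(p and q) implies q = ½ implies true = true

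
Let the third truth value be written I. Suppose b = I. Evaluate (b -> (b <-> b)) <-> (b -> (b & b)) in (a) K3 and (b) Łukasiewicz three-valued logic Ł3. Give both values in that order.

I; ⊤

In K3: b <-> b = I <-> I = I
b -> (b <-> b) = I -> I = I  [~I | I]
b & b = I & I = I
b -> (b & b) = I -> I = I
(b -> (b <-> b)) <-> (b -> (b & b)) = I <-> I = I
In Łukasiewicz three-valued logic Ł3: b <-> b = I <-> I = ⊤
b -> (b <-> b) = I -> ⊤ = ⊤
b & b = I & I = I
b -> (b & b) = I -> I = ⊤
(b -> (b <-> b)) <-> (b -> (b & b)) = ⊤ <-> ⊤ = ⊤
They differ because K3 and Łukasiewicz three-valued logic Ł3 treat I differently under implication.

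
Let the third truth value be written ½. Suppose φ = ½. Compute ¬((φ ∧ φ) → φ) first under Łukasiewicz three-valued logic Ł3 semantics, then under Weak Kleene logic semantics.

False; ½

In Łukasiewicz three-valued logic Ł3: φ ∧ φ = ½ ∧ ½ = ½
(φ ∧ φ) → φ = ½ → ½ = True  [min(1, 1−½+½)]
¬((φ ∧ φ) → φ) = ¬True = False
In Weak Kleene logic: φ ∧ φ = ½ ∧ ½ = ½
(φ ∧ φ) → φ = ½ → ½ = ½  [any arg is the third value ⇒ result is the third value]
¬((φ ∧ φ) → φ) = ¬½ = ½
They differ because Łukasiewicz three-valued logic Ł3 and Weak Kleene logic treat ½ differently under the binary connectives.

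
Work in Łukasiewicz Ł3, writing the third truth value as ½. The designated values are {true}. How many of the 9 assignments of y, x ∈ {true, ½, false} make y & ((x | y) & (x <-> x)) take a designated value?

Designated under: (y=true, x=true); (y=true, x=½); (y=true, x=false).

3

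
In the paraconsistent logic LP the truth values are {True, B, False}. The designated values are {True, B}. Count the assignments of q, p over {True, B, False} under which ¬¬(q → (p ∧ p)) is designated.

Of the 9 assignments, 8 give a value in {True, B}.

8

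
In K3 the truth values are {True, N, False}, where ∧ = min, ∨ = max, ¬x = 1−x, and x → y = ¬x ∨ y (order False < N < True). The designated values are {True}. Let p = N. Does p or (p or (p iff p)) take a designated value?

p iff p = N iff N = N
p or (p iff p) = N or N = N
p or (p or (p iff p)) = N or N = N
N ∉ {True}.

No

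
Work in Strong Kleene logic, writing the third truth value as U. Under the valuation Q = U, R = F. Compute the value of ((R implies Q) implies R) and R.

F

R implies Q = F implies U = T  [not F or U]
(R implies Q) implies R = T implies F = F
((R implies Q) implies R) and R = F and F = F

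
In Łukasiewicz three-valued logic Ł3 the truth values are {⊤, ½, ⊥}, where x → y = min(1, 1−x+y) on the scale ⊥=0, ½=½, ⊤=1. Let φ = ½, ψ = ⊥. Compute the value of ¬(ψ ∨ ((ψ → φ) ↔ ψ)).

ψ → φ = ⊥ → ½ = ⊤  [min(1, 1−0+½)]
(ψ → φ) ↔ ψ = ⊤ ↔ ⊥ = ⊥
ψ ∨ ((ψ → φ) ↔ ψ) = ⊥ ∨ ⊥ = ⊥
¬(ψ ∨ ((ψ → φ) ↔ ψ)) = ¬⊥ = ⊤

⊤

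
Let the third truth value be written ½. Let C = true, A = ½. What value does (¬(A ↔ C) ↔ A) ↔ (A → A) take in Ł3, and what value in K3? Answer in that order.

In Ł3: A ↔ C = ½ ↔ true = ½  [1 − |½−1|]
¬(A ↔ C) = ¬½ = ½
¬(A ↔ C) ↔ A = ½ ↔ ½ = true
A → A = ½ → ½ = true
(¬(A ↔ C) ↔ A) ↔ (A → A) = true ↔ true = true
In K3: A ↔ C = ½ ↔ true = ½
¬(A ↔ C) = ¬½ = ½
¬(A ↔ C) ↔ A = ½ ↔ ½ = ½
A → A = ½ → ½ = ½
(¬(A ↔ C) ↔ A) ↔ (A → A) = ½ ↔ ½ = ½
They differ because Ł3 and K3 treat ½ differently under implication.

true; ½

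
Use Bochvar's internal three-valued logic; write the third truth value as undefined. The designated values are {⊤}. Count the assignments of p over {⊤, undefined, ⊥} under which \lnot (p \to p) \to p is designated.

p=⊤: ⊤ ✓
p=undefined: undefined ·
p=⊥: ⊤ ✓

2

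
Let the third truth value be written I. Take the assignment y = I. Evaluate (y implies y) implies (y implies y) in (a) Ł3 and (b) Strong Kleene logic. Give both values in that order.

true; I

In Ł3: y implies y = I implies I = true  [min(1, 1−½+½)]
y implies y = I implies I = true
(y implies y) implies (y implies y) = true implies true = true
In Strong Kleene logic: y implies y = I implies I = I
y implies y = I implies I = I
(y implies y) implies (y implies y) = I implies I = I
They differ because Ł3 and Strong Kleene logic treat I differently under implication.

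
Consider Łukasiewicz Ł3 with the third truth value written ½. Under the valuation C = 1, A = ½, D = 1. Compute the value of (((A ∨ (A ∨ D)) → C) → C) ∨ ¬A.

A ∨ D = ½ ∨ 1 = 1
A ∨ (A ∨ D) = ½ ∨ 1 = 1
(A ∨ (A ∨ D)) → C = 1 → 1 = 1
((A ∨ (A ∨ D)) → C) → C = 1 → 1 = 1
¬A = ¬½ = ½
(((A ∨ (A ∨ D)) → C) → C) ∨ ¬A = 1 ∨ ½ = 1

1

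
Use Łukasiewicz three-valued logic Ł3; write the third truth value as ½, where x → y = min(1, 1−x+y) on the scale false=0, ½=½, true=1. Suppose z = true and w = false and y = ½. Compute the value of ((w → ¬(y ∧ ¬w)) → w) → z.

¬w = ¬false = true
y ∧ ¬w = ½ ∧ true = ½
¬(y ∧ ¬w) = ¬½ = ½
w → ¬(y ∧ ¬w) = false → ½ = true
(w → ¬(y ∧ ¬w)) → w = true → false = false
((w → ¬(y ∧ ¬w)) → w) → z = false → true = true

true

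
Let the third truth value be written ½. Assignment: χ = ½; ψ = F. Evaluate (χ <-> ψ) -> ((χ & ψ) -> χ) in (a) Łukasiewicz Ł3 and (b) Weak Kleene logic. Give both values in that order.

T; ½

In Łukasiewicz Ł3: χ <-> ψ = ½ <-> F = ½  [1 − |½−0|]
χ & ψ = ½ & F = F
(χ & ψ) -> χ = F -> ½ = T
(χ <-> ψ) -> ((χ & ψ) -> χ) = ½ -> T = T
In Weak Kleene logic: χ <-> ψ = ½ <-> F = ½
χ & ψ = ½ & F = ½
(χ & ψ) -> χ = ½ -> ½ = ½  [any arg is the third value ⇒ result is the third value]
(χ <-> ψ) -> ((χ & ψ) -> χ) = ½ -> ½ = ½
They differ because Łukasiewicz Ł3 and Weak Kleene logic treat ½ differently under the binary connectives.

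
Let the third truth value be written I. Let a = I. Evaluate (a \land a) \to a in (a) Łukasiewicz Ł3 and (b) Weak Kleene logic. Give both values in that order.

In Łukasiewicz Ł3: a \land a = I \land I = I
(a \land a) \to a = I \to I = true  [min(1, 1−½+½)]
In Weak Kleene logic: a \land a = I \land I = I
(a \land a) \to a = I \to I = I  [any arg is the third value ⇒ result is the third value]
They differ because Łukasiewicz Ł3 and Weak Kleene logic treat I differently under the binary connectives.

true; I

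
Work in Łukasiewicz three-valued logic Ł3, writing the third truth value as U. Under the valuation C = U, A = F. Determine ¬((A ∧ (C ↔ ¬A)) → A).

¬A = ¬F = T
C ↔ ¬A = U ↔ T = U  [1 − |½−1|]
A ∧ (C ↔ ¬A) = F ∧ U = F
(A ∧ (C ↔ ¬A)) → A = F → F = T
¬((A ∧ (C ↔ ¬A)) → A) = ¬T = F

F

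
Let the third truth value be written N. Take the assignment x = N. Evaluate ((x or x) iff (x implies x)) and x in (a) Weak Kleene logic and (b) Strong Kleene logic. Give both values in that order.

N; N

In Weak Kleene logic: x or x = N or N = N
x implies x = N implies N = N  [any arg is the third value ⇒ result is the third value]
(x or x) iff (x implies x) = N iff N = N
((x or x) iff (x implies x)) and x = N and N = N
In Strong Kleene logic: x or x = N or N = N
x implies x = N implies N = N
(x or x) iff (x implies x) = N iff N = N
((x or x) iff (x implies x)) and x = N and N = N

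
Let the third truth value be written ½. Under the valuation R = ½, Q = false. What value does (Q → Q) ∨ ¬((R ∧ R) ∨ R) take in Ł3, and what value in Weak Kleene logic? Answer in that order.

true; ½

In Ł3: Q → Q = false → false = true
R ∧ R = ½ ∧ ½ = ½
(R ∧ R) ∨ R = ½ ∨ ½ = ½
¬((R ∧ R) ∨ R) = ¬½ = ½
(Q → Q) ∨ ¬((R ∧ R) ∨ R) = true ∨ ½ = true
In Weak Kleene logic: Q → Q = false → false = true
R ∧ R = ½ ∧ ½ = ½
(R ∧ R) ∨ R = ½ ∨ ½ = ½
¬((R ∧ R) ∨ R) = ¬½ = ½
(Q → Q) ∨ ¬((R ∧ R) ∨ R) = true ∨ ½ = ½
They differ because Ł3 and Weak Kleene logic treat ½ differently under the binary connectives.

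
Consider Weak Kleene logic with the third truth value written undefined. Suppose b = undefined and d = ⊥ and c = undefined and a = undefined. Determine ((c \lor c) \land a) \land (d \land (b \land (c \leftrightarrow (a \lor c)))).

undefined

c \lor c = undefined \lor undefined = undefined
(c \lor c) \land a = undefined \land undefined = undefined
a \lor c = undefined \lor undefined = undefined
c \leftrightarrow (a \lor c) = undefined \leftrightarrow undefined = undefined
b \land (c \leftrightarrow (a \lor c)) = undefined \land undefined = undefined
d \land (b \land (c \leftrightarrow (a \lor c))) = ⊥ \land undefined = undefined
((c \lor c) \land a) \land (d \land (b \land (c \leftrightarrow (a \lor c)))) = undefined \land undefined = undefined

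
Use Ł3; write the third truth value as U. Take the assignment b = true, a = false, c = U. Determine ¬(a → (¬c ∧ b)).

¬c = ¬U = U
¬c ∧ b = U ∧ true = U
a → (¬c ∧ b) = false → U = true
¬(a → (¬c ∧ b)) = ¬true = false

false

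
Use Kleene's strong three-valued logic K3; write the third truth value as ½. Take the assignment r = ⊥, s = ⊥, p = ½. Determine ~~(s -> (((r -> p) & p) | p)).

⊤

r -> p = ⊥ -> ½ = ⊤  [~⊥ | ½]
(r -> p) & p = ⊤ & ½ = ½
((r -> p) & p) | p = ½ | ½ = ½
s -> (((r -> p) & p) | p) = ⊥ -> ½ = ⊤
~(s -> (((r -> p) & p) | p)) = ~⊤ = ⊥
~~(s -> (((r -> p) & p) | p)) = ~⊥ = ⊤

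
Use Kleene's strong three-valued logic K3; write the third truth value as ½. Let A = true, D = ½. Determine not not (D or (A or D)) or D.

true

A or D = true or ½ = true
D or (A or D) = ½ or true = true
not (D or (A or D)) = not true = false
not not (D or (A or D)) = not false = true
not not (D or (A or D)) or D = true or ½ = true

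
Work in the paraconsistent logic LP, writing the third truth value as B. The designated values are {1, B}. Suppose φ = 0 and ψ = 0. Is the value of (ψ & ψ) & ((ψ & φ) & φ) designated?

ψ & ψ = 0 & 0 = 0
ψ & φ = 0 & 0 = 0
(ψ & φ) & φ = 0 & 0 = 0
(ψ & ψ) & ((ψ & φ) & φ) = 0 & 0 = 0
0 ∉ {1, B}.

No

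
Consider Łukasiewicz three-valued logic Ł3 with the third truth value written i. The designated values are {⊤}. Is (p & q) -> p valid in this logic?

Every assignment of p, q over {⊤, i, ⊥} gives a value in {⊤}.
In particular, with p=i, q=i: (p & q) -> p = ⊤.

Yes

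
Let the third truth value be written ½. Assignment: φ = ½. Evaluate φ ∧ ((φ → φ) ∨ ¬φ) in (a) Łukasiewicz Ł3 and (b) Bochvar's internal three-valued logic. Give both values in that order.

In Łukasiewicz Ł3: φ → φ = ½ → ½ = T
¬φ = ¬½ = ½
(φ → φ) ∨ ¬φ = T ∨ ½ = T
φ ∧ ((φ → φ) ∨ ¬φ) = ½ ∧ T = ½
In Bochvar's internal three-valued logic: φ → φ = ½ → ½ = ½  [any arg is the third value ⇒ result is the third value]
¬φ = ¬½ = ½
(φ → φ) ∨ ¬φ = ½ ∨ ½ = ½
φ ∧ ((φ → φ) ∨ ¬φ) = ½ ∧ ½ = ½

½; ½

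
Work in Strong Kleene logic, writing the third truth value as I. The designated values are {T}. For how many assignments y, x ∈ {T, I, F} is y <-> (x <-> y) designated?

Designated under: (y=T, x=T); (y=F, x=T).

2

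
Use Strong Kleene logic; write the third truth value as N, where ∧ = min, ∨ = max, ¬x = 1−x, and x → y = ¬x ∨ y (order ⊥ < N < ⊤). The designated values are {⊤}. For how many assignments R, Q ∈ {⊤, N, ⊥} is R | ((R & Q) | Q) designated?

Of the 9 assignments, 5 give a value in {⊤}.

5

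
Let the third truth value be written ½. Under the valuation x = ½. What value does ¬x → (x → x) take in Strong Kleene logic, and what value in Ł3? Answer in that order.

½; true

In Strong Kleene logic: ¬x = ¬½ = ½
x → x = ½ → ½ = ½  [¬½ ∨ ½]
¬x → (x → x) = ½ → ½ = ½
In Ł3: ¬x = ¬½ = ½
x → x = ½ → ½ = true  [min(1, 1−½+½)]
¬x → (x → x) = ½ → true = true
They differ because Strong Kleene logic and Ł3 treat ½ differently under implication.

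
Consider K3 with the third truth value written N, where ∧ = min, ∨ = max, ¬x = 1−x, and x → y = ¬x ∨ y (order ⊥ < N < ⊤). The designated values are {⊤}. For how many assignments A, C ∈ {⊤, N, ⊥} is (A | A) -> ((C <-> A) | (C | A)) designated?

Of the 9 assignments, 7 give a value in {⊤}.

7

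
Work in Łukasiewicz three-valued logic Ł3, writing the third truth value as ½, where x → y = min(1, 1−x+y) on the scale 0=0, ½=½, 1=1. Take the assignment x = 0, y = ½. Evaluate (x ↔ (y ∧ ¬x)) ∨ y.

½

¬x = ¬0 = 1
y ∧ ¬x = ½ ∧ 1 = ½
x ↔ (y ∧ ¬x) = 0 ↔ ½ = ½  [1 − |0−½|]
(x ↔ (y ∧ ¬x)) ∨ y = ½ ∨ ½ = ½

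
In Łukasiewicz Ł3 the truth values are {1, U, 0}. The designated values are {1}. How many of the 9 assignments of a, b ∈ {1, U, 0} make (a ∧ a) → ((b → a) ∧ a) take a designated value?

Of the 9 assignments, 9 give a value in {1}.

9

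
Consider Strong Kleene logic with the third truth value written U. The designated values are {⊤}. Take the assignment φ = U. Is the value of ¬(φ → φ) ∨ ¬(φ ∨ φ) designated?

φ → φ = U → U = U  [¬U ∨ U]
¬(φ → φ) = ¬U = U
φ ∨ φ = U ∨ U = U
¬(φ ∨ φ) = ¬U = U
¬(φ → φ) ∨ ¬(φ ∨ φ) = U ∨ U = U
U ∉ {⊤}.

No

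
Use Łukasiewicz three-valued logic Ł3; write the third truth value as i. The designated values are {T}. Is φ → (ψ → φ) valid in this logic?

Every assignment of φ, ψ over {T, i, F} gives a value in {T}.
In particular, with φ=i, ψ=i: φ → (ψ → φ) = T.

Yes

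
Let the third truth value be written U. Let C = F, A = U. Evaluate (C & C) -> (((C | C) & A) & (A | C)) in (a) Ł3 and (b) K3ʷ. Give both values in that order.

In Ł3: C & C = F & F = F
C | C = F | F = F
(C | C) & A = F & U = F
A | C = U | F = U
((C | C) & A) & (A | C) = F & U = F
(C & C) -> (((C | C) & A) & (A | C)) = F -> F = T
In K3ʷ: C & C = F & F = F
C | C = F | F = F
(C | C) & A = F & U = U
A | C = U | F = U
((C | C) & A) & (A | C) = U & U = U
(C & C) -> (((C | C) & A) & (A | C)) = F -> U = U
They differ because Ł3 and K3ʷ treat U differently under the binary connectives.

T; U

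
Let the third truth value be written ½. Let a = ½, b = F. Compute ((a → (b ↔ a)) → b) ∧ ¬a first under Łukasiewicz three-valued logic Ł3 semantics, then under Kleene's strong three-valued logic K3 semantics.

In Łukasiewicz three-valued logic Ł3: b ↔ a = F ↔ ½ = ½  [1 − |0−½|]
a → (b ↔ a) = ½ → ½ = T
(a → (b ↔ a)) → b = T → F = F
¬a = ¬½ = ½
((a → (b ↔ a)) → b) ∧ ¬a = F ∧ ½ = F
In Kleene's strong three-valued logic K3: b ↔ a = F ↔ ½ = ½
a → (b ↔ a) = ½ → ½ = ½
(a → (b ↔ a)) → b = ½ → F = ½
¬a = ¬½ = ½
((a → (b ↔ a)) → b) ∧ ¬a = ½ ∧ ½ = ½
They differ because Łukasiewicz three-valued logic Ł3 and Kleene's strong three-valued logic K3 treat ½ differently under implication.

F; ½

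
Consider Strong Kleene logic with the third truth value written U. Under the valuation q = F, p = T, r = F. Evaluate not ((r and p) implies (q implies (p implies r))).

r and p = F and T = F
p implies r = T implies F = F
q implies (p implies r) = F implies F = T
(r and p) implies (q implies (p implies r)) = F implies T = T
not ((r and p) implies (q implies (p implies r))) = not T = F

F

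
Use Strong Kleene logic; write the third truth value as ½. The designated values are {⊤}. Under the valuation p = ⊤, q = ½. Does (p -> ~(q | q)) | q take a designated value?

q | q = ½ | ½ = ½
~(q | q) = ~½ = ½
p -> ~(q | q) = ⊤ -> ½ = ½  [~⊤ | ½]
(p -> ~(q | q)) | q = ½ | ½ = ½
½ ∉ {⊤}.

No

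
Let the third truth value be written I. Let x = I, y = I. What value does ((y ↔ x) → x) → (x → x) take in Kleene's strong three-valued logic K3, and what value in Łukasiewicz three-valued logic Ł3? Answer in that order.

I; 1

In Kleene's strong three-valued logic K3: y ↔ x = I ↔ I = I
(y ↔ x) → x = I → I = I
x → x = I → I = I
((y ↔ x) → x) → (x → x) = I → I = I
In Łukasiewicz three-valued logic Ł3: y ↔ x = I ↔ I = 1  [1 − |½−½|]
(y ↔ x) → x = 1 → I = I
x → x = I → I = 1
((y ↔ x) → x) → (x → x) = I → 1 = 1
They differ because Kleene's strong three-valued logic K3 and Łukasiewicz three-valued logic Ł3 treat I differently under implication.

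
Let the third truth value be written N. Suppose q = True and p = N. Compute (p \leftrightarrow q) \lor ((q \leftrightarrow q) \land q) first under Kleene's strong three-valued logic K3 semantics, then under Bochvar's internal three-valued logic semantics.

In Kleene's strong three-valued logic K3: p \leftrightarrow q = N \leftrightarrow True = N
q \leftrightarrow q = True \leftrightarrow True = True
(q \leftrightarrow q) \land q = True \land True = True
(p \leftrightarrow q) \lor ((q \leftrightarrow q) \land q) = N \lor True = True
In Bochvar's internal three-valued logic: p \leftrightarrow q = N \leftrightarrow True = N
q \leftrightarrow q = True \leftrightarrow True = True
(q \leftrightarrow q) \land q = True \land True = True
(p \leftrightarrow q) \lor ((q \leftrightarrow q) \land q) = N \lor True = N
They differ because Kleene's strong three-valued logic K3 and Bochvar's internal three-valued logic treat N differently under the binary connectives.

True; N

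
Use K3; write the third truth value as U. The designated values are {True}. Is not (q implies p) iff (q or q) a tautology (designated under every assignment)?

Countermodel: q=True, p=True gives False, which is not designated.

No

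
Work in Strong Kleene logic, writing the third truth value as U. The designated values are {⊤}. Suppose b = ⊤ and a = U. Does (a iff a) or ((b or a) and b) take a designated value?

a iff a = U iff U = U
b or a = ⊤ or U = ⊤
(b or a) and b = ⊤ and ⊤ = ⊤
(a iff a) or ((b or a) and b) = U or ⊤ = ⊤
⊤ ∈ {⊤}.

Yes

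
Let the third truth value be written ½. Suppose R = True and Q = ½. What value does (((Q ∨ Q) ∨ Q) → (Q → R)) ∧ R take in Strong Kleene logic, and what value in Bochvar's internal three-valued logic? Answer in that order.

True; ½

In Strong Kleene logic: Q ∨ Q = ½ ∨ ½ = ½
(Q ∨ Q) ∨ Q = ½ ∨ ½ = ½
Q → R = ½ → True = True  [¬½ ∨ True]
((Q ∨ Q) ∨ Q) → (Q → R) = ½ → True = True
(((Q ∨ Q) ∨ Q) → (Q → R)) ∧ R = True ∧ True = True
In Bochvar's internal three-valued logic: Q ∨ Q = ½ ∨ ½ = ½
(Q ∨ Q) ∨ Q = ½ ∨ ½ = ½
Q → R = ½ → True = ½
((Q ∨ Q) ∨ Q) → (Q → R) = ½ → ½ = ½
(((Q ∨ Q) ∨ Q) → (Q → R)) ∧ R = ½ ∧ True = ½
They differ because Strong Kleene logic and Bochvar's internal three-valued logic treat ½ differently under the binary connectives.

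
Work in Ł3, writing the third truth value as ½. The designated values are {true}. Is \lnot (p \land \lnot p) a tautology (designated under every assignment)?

No

Countermodel: p=½ gives ½, which is not designated.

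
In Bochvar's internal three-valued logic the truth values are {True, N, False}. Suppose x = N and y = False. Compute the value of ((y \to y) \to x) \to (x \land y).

N

y \to y = False \to False = True
(y \to y) \to x = True \to N = N  [any arg is the third value ⇒ result is the third value]
x \land y = N \land False = N
((y \to y) \to x) \to (x \land y) = N \to N = N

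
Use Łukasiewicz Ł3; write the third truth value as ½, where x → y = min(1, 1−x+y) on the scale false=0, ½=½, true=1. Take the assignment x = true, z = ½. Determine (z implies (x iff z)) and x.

x iff z = true iff ½ = ½  [1 − |1−½|]
z implies (x iff z) = ½ implies ½ = true
(z implies (x iff z)) and x = true and true = true

true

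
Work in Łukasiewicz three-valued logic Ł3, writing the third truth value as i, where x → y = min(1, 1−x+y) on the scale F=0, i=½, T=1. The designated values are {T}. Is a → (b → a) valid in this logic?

Every assignment of a, b over {T, i, F} gives a value in {T}.
In particular, with a=i, b=i: a → (b → a) = T.

Yes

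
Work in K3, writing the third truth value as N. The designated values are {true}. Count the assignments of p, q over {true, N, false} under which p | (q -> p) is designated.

Of the 9 assignments, 5 give a value in {true}.

5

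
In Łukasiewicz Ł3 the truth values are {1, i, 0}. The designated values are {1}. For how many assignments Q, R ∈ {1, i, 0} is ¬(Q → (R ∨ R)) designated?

Designated under: (Q=1, R=0).

1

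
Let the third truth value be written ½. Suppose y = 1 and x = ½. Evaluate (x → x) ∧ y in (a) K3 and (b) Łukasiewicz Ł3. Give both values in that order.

½; 1

In K3: x → x = ½ → ½ = ½  [¬½ ∨ ½]
(x → x) ∧ y = ½ ∧ 1 = ½
In Łukasiewicz Ł3: x → x = ½ → ½ = 1  [min(1, 1−½+½)]
(x → x) ∧ y = 1 ∧ 1 = 1
They differ because K3 and Łukasiewicz Ł3 treat ½ differently under implication.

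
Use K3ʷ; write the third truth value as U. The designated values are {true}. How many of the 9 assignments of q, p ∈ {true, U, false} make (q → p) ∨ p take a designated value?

Designated under: (q=true, p=true); (q=false, p=true); (q=false, p=false).

3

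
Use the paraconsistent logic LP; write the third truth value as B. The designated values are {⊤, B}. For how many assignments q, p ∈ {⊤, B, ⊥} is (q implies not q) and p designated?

Designated under: (q=B, p=⊤); (q=B, p=B); (q=⊥, p=⊤); (q=⊥, p=B).

4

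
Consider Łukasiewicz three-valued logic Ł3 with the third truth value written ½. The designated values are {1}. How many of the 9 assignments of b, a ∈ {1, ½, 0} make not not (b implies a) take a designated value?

6

Of the 9 assignments, 6 give a value in {1}.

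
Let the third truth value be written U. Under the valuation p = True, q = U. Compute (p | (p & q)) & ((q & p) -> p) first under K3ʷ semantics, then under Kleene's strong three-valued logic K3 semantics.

U; True

In K3ʷ: p & q = True & U = U
p | (p & q) = True | U = U
q & p = U & True = U
(q & p) -> p = U -> True = U  [any arg is the third value ⇒ result is the third value]
(p | (p & q)) & ((q & p) -> p) = U & U = U
In Kleene's strong three-valued logic K3: p & q = True & U = U
p | (p & q) = True | U = True
q & p = U & True = U
(q & p) -> p = U -> True = True  [~U | True]
(p | (p & q)) & ((q & p) -> p) = True & True = True
They differ because K3ʷ and Kleene's strong three-valued logic K3 treat U differently under the binary connectives.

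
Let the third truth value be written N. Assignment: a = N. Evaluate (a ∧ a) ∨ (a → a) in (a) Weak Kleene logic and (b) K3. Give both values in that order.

N; N

In Weak Kleene logic: a ∧ a = N ∧ N = N
a → a = N → N = N  [any arg is the third value ⇒ result is the third value]
(a ∧ a) ∨ (a → a) = N ∨ N = N
In K3: a ∧ a = N ∧ N = N
a → a = N → N = N  [¬N ∨ N]
(a ∧ a) ∨ (a → a) = N ∨ N = N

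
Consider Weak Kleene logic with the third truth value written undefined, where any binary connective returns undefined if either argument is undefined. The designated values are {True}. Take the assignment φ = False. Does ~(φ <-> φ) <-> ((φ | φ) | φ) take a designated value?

Yes

φ <-> φ = False <-> False = True
~(φ <-> φ) = ~True = False
φ | φ = False | False = False
(φ | φ) | φ = False | False = False
~(φ <-> φ) <-> ((φ | φ) | φ) = False <-> False = True
True ∈ {True}.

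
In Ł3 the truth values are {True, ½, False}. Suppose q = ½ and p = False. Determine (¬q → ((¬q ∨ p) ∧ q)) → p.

False

¬q = ¬½ = ½
¬q = ¬½ = ½
¬q ∨ p = ½ ∨ False = ½
(¬q ∨ p) ∧ q = ½ ∧ ½ = ½
¬q → ((¬q ∨ p) ∧ q) = ½ → ½ = True  [min(1, 1−½+½)]
(¬q → ((¬q ∨ p) ∧ q)) → p = True → False = False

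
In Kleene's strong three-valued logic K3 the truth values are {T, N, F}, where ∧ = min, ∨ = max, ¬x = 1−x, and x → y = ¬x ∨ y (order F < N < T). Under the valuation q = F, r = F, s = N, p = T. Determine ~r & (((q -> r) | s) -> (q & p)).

~r = ~F = T
q -> r = F -> F = T
(q -> r) | s = T | N = T
q & p = F & T = F
((q -> r) | s) -> (q & p) = T -> F = F
~r & (((q -> r) | s) -> (q & p)) = T & F = F

F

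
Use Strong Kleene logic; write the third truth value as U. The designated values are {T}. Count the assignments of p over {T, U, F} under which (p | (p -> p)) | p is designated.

2

p=T: T ✓
p=U: U ·
p=F: T ✓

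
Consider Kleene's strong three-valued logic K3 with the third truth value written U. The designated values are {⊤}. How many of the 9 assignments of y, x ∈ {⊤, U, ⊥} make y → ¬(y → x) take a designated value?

Designated under: (y=⊤, x=⊥); (y=⊥, x=⊤); (y=⊥, x=U); (y=⊥, x=⊥).

4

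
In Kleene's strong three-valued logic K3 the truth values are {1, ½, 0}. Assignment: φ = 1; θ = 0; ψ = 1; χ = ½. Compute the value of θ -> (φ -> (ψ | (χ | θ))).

1

χ | θ = ½ | 0 = ½
ψ | (χ | θ) = 1 | ½ = 1
φ -> (ψ | (χ | θ)) = 1 -> 1 = 1
θ -> (φ -> (ψ | (χ | θ))) = 0 -> 1 = 1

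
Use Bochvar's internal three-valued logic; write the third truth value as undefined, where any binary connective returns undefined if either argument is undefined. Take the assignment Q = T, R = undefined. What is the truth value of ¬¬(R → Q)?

undefined

R → Q = undefined → T = undefined
¬(R → Q) = ¬undefined = undefined
¬¬(R → Q) = ¬undefined = undefined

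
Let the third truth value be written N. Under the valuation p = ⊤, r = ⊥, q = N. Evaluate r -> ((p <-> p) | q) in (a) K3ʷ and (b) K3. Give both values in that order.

N; ⊤

In K3ʷ: p <-> p = ⊤ <-> ⊤ = ⊤
(p <-> p) | q = ⊤ | N = N
r -> ((p <-> p) | q) = ⊥ -> N = N  [any arg is the third value ⇒ result is the third value]
In K3: p <-> p = ⊤ <-> ⊤ = ⊤
(p <-> p) | q = ⊤ | N = ⊤
r -> ((p <-> p) | q) = ⊥ -> ⊤ = ⊤
They differ because K3ʷ and K3 treat N differently under the binary connectives.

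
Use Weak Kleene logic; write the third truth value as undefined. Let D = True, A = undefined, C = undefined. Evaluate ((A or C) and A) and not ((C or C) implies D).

undefined

A or C = undefined or undefined = undefined
(A or C) and A = undefined and undefined = undefined
C or C = undefined or undefined = undefined
(C or C) implies D = undefined implies True = undefined  [any arg is the third value ⇒ result is the third value]
not ((C or C) implies D) = not undefined = undefined
((A or C) and A) and not ((C or C) implies D) = undefined and undefined = undefined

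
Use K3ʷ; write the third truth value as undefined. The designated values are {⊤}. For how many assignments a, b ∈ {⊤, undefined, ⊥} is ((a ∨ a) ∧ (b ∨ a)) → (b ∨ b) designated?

3

Designated under: (a=⊤, b=⊤); (a=⊥, b=⊤); (a=⊥, b=⊥).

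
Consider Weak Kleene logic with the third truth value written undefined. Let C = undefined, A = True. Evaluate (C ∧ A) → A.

C ∧ A = undefined ∧ True = undefined
(C ∧ A) → A = undefined → True = undefined  [any arg is the third value ⇒ result is the third value]

undefined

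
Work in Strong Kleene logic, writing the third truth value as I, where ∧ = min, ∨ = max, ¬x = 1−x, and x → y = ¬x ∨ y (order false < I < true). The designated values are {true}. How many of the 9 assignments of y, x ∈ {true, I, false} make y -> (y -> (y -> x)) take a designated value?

5

Of the 9 assignments, 5 give a value in {true}.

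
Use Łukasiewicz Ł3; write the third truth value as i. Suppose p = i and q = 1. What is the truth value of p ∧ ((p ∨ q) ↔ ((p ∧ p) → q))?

p ∨ q = i ∨ 1 = 1
p ∧ p = i ∧ i = i
(p ∧ p) → q = i → 1 = 1  [min(1, 1−½+1)]
(p ∨ q) ↔ ((p ∧ p) → q) = 1 ↔ 1 = 1
p ∧ ((p ∨ q) ↔ ((p ∧ p) → q)) = i ∧ 1 = i

i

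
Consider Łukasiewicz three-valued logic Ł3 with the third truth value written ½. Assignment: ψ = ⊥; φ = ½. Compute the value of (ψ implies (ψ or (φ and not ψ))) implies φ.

not ψ = not ⊥ = ⊤
φ and not ψ = ½ and ⊤ = ½
ψ or (φ and not ψ) = ⊥ or ½ = ½
ψ implies (ψ or (φ and not ψ)) = ⊥ implies ½ = ⊤
(ψ implies (ψ or (φ and not ψ))) implies φ = ⊤ implies ½ = ½

½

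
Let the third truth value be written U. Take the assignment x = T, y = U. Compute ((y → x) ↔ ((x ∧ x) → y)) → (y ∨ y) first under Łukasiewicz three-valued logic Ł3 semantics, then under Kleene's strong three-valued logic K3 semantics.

T; U

In Łukasiewicz three-valued logic Ł3: y → x = U → T = T
x ∧ x = T ∧ T = T
(x ∧ x) → y = T → U = U
(y → x) ↔ ((x ∧ x) → y) = T ↔ U = U
y ∨ y = U ∨ U = U
((y → x) ↔ ((x ∧ x) → y)) → (y ∨ y) = U → U = T
In Kleene's strong three-valued logic K3: y → x = U → T = T
x ∧ x = T ∧ T = T
(x ∧ x) → y = T → U = U
(y → x) ↔ ((x ∧ x) → y) = T ↔ U = U
y ∨ y = U ∨ U = U
((y → x) ↔ ((x ∧ x) → y)) → (y ∨ y) = U → U = U
They differ because Łukasiewicz three-valued logic Ł3 and Kleene's strong three-valued logic K3 treat U differently under implication.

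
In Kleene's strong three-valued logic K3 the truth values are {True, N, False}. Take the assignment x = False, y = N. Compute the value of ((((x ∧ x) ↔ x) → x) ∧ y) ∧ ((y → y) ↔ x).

x ∧ x = False ∧ False = False
(x ∧ x) ↔ x = False ↔ False = True
((x ∧ x) ↔ x) → x = True → False = False
(((x ∧ x) ↔ x) → x) ∧ y = False ∧ N = False
y → y = N → N = N
(y → y) ↔ x = N ↔ False = N
((((x ∧ x) ↔ x) → x) ∧ y) ∧ ((y → y) ↔ x) = False ∧ N = False

False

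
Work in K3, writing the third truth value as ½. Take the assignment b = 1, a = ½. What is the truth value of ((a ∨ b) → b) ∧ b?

1

a ∨ b = ½ ∨ 1 = 1
(a ∨ b) → b = 1 → 1 = 1
((a ∨ b) → b) ∧ b = 1 ∧ 1 = 1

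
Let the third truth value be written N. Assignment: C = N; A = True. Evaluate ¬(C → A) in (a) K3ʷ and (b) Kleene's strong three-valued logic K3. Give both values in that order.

N; False

In K3ʷ: C → A = N → True = N  [any arg is the third value ⇒ result is the third value]
¬(C → A) = ¬N = N
In Kleene's strong three-valued logic K3: C → A = N → True = True  [¬N ∨ True]
¬(C → A) = ¬True = False
They differ because K3ʷ and Kleene's strong three-valued logic K3 treat N differently under the binary connectives.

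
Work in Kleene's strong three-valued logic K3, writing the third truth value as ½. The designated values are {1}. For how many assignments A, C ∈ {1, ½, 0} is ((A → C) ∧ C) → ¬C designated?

Designated under: (A=1, C=0); (A=½, C=0); (A=0, C=0).

3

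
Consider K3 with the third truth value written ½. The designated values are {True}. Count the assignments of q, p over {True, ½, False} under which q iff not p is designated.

Designated under: (q=True, p=False); (q=False, p=True).

2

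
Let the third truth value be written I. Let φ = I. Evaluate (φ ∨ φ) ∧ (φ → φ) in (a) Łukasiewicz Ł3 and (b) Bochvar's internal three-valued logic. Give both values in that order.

I; I

In Łukasiewicz Ł3: φ ∨ φ = I ∨ I = I
φ → φ = I → I = 1
(φ ∨ φ) ∧ (φ → φ) = I ∧ 1 = I
In Bochvar's internal three-valued logic: φ ∨ φ = I ∨ I = I
φ → φ = I → I = I  [any arg is the third value ⇒ result is the third value]
(φ ∨ φ) ∧ (φ → φ) = I ∧ I = I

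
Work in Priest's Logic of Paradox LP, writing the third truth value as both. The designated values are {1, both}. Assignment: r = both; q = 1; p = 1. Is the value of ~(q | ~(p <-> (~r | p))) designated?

No

~r = ~both = both
~r | p = both | 1 = 1
p <-> (~r | p) = 1 <-> 1 = 1
~(p <-> (~r | p)) = ~1 = 0
q | ~(p <-> (~r | p)) = 1 | 0 = 1
~(q | ~(p <-> (~r | p))) = ~1 = 0
0 ∉ {1, both}.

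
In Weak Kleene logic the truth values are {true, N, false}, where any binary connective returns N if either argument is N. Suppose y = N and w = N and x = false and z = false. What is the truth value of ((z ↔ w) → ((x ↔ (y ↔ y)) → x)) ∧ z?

z ↔ w = false ↔ N = N
y ↔ y = N ↔ N = N
x ↔ (y ↔ y) = false ↔ N = N
(x ↔ (y ↔ y)) → x = N → false = N
(z ↔ w) → ((x ↔ (y ↔ y)) → x) = N → N = N
((z ↔ w) → ((x ↔ (y ↔ y)) → x)) ∧ z = N ∧ false = N

N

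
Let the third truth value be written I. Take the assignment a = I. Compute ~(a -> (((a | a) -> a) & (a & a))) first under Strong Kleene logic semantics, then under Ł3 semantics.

In Strong Kleene logic: a | a = I | I = I
(a | a) -> a = I -> I = I
a & a = I & I = I
((a | a) -> a) & (a & a) = I & I = I
a -> (((a | a) -> a) & (a & a)) = I -> I = I
~(a -> (((a | a) -> a) & (a & a))) = ~I = I
In Ł3: a | a = I | I = I
(a | a) -> a = I -> I = true
a & a = I & I = I
((a | a) -> a) & (a & a) = true & I = I
a -> (((a | a) -> a) & (a & a)) = I -> I = true
~(a -> (((a | a) -> a) & (a & a))) = ~true = false
They differ because Strong Kleene logic and Ł3 treat I differently under implication.

I; false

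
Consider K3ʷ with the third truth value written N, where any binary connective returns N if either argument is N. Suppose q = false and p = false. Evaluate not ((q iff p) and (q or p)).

true

q iff p = false iff false = true
q or p = false or false = false
(q iff p) and (q or p) = true and false = false
not ((q iff p) and (q or p)) = not false = true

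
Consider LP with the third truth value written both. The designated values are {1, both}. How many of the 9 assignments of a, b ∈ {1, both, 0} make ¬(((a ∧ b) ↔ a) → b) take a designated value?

Of the 9 assignments, 5 give a value in {1, both}.

5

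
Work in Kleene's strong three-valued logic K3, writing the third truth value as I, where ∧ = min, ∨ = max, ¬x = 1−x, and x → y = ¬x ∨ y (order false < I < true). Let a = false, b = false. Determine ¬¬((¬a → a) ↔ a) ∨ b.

true

¬a = ¬false = true
¬a → a = true → false = false
(¬a → a) ↔ a = false ↔ false = true
¬((¬a → a) ↔ a) = ¬true = false
¬¬((¬a → a) ↔ a) = ¬false = true
¬¬((¬a → a) ↔ a) ∨ b = true ∨ false = true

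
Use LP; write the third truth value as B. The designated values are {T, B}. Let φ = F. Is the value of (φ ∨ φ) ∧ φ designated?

No

φ ∨ φ = F ∨ F = F
(φ ∨ φ) ∧ φ = F ∧ F = F
F ∉ {T, B}.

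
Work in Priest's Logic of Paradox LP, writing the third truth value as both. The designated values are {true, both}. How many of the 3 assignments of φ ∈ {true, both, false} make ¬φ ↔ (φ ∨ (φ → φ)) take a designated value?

2

φ=true: false ·
φ=both: both ✓
φ=false: true ✓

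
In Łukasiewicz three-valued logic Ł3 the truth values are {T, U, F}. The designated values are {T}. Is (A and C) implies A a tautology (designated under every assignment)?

Yes

Every assignment of A, C over {T, U, F} gives a value in {T}.
In particular, with A=U, C=U: (A and C) implies A = T.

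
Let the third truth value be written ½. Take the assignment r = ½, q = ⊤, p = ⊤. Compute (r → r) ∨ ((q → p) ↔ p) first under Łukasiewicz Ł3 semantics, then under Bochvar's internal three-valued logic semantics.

⊤; ½

In Łukasiewicz Ł3: r → r = ½ → ½ = ⊤
q → p = ⊤ → ⊤ = ⊤
(q → p) ↔ p = ⊤ ↔ ⊤ = ⊤
(r → r) ∨ ((q → p) ↔ p) = ⊤ ∨ ⊤ = ⊤
In Bochvar's internal three-valued logic: r → r = ½ → ½ = ½
q → p = ⊤ → ⊤ = ⊤
(q → p) ↔ p = ⊤ ↔ ⊤ = ⊤
(r → r) ∨ ((q → p) ↔ p) = ½ ∨ ⊤ = ½
They differ because Łukasiewicz Ł3 and Bochvar's internal three-valued logic treat ½ differently under the binary connectives.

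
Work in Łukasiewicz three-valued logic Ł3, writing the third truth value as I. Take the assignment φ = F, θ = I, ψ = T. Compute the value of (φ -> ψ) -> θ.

I

φ -> ψ = F -> T = T
(φ -> ψ) -> θ = T -> I = I  [min(1, 1−1+½)]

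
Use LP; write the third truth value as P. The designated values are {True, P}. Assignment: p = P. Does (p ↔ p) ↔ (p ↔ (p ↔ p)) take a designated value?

Yes

p ↔ p = P ↔ P = P
p ↔ p = P ↔ P = P
p ↔ (p ↔ p) = P ↔ P = P
(p ↔ p) ↔ (p ↔ (p ↔ p)) = P ↔ P = P
P ∈ {True, P}.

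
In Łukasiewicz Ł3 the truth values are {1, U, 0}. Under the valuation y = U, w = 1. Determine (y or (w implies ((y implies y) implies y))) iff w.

y implies y = U implies U = 1  [min(1, 1−½+½)]
(y implies y) implies y = 1 implies U = U
w implies ((y implies y) implies y) = 1 implies U = U
y or (w implies ((y implies y) implies y)) = U or U = U
(y or (w implies ((y implies y) implies y))) iff w = U iff 1 = U

U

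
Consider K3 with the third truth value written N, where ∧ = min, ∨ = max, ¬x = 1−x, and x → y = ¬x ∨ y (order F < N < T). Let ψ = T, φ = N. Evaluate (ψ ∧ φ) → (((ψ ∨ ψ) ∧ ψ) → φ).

ψ ∧ φ = T ∧ N = N
ψ ∨ ψ = T ∨ T = T
(ψ ∨ ψ) ∧ ψ = T ∧ T = T
((ψ ∨ ψ) ∧ ψ) → φ = T → N = N
(ψ ∧ φ) → (((ψ ∨ ψ) ∧ ψ) → φ) = N → N = N

N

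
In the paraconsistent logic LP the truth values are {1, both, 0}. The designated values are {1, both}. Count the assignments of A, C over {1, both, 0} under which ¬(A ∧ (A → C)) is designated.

Of the 9 assignments, 8 give a value in {1, both}.

8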